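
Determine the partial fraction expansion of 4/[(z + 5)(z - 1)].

4/(z + 5)(z - 1) = P/(z + 5) + Q/(z - 1). P = 4/(-5 - 1) = -2/3, Q = 4/(1 + 5) = 2/3
Result: (-2/3)/(z + 5) + (2/3)/(z - 1)


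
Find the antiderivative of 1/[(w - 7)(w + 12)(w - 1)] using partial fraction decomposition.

Cover-up: A = 1/114, B = 1/247, C = -1/78. Decomposition: (1/114)/(w - 7) + (1/247)/(w + 12) - (1/78)/(w - 1). Integrate each term: (1/114) ln|(w - 7)| + (1/247) ln|(w + 12)| - (1/78) ln|(w - 1)| + C


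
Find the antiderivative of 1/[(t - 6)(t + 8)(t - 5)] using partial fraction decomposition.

Cover-up: P = 1/14, Q = 1/182, R = -1/13. Decomposition: (1/14)/(t - 6) + (1/182)/(t + 8) - (1/13)/(t - 5). Integrate each term: (1/14) ln|(t - 6)| + (1/182) ln|(t + 8)| - (1/13) ln|(t - 5)| + C


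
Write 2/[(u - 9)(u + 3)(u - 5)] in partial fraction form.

Using cover-up method: P = 1/24, Q = 1/48, R = -1/16
Result: (1/24)/(u - 9) + (1/48)/(u + 3) - (1/16)/(u - 5)


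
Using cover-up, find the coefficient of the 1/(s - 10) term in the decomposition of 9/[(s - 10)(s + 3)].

Cover (s - 10), set s=10: 9/((s + 3) at s=10) = 9/(13) = 9/13


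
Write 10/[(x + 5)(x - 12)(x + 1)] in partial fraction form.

Using cover-up method: A = 5/34, B = 10/221, C = -5/26
Result: (5/34)/(x + 5) + (10/221)/(x - 12) - (5/26)/(x + 1)


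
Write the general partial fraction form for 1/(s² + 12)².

Repeated quadratic factor: (As + B)/(s² + 12) + (Cs + D)/(s² + 12)²


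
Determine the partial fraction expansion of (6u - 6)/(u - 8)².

(6u - 6) = α(u - 8) + β. At u = 8: β = 6·8 - 6 = 42. Coeff of u: α = 6
Result: 6/(u - 8) + 42/(u - 8)²


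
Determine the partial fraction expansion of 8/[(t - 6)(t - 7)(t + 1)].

Using cover-up method: A = -8/7, B = 1, C = 1/7
Result: (-8/7)/(t - 6) + 1/(t - 7) + (1/7)/(t + 1)


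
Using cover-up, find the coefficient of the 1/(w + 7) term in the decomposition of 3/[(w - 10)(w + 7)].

Cover (w + 7), set w=-7: 3/((w - 10) at w=-7) = 3/(-17) = -3/17


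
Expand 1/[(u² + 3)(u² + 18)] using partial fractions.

Coefficient matching gives α = γ = 0, β = 1/(18-3) = 1/15, δ = -β = -1/15
Result: (1/15)/(u² + 3) - (1/15)/(u² + 18)


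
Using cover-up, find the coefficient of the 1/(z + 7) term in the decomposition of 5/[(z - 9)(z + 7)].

Cover (z + 7), set z=-7: 5/((z - 9) at z=-7) = 5/(-16) = -5/16


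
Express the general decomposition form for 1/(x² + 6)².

Repeated quadratic factor: (αx + β)/(x² + 6) + (γx + δ)/(x² + 6)²


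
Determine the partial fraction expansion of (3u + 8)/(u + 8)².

(3u + 8) = P(u + 8) + Q. At u = -8: Q = 3·(-8) + 8 = -16. Coeff of u: P = 3
Result: 3/(u + 8) - 16/(u + 8)²


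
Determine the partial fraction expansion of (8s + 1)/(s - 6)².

(8s + 1) = α(s - 6) + β. At s = 6: β = 8·6 + 1 = 49. Coeff of s: α = 8
Result: 8/(s - 6) + 49/(s - 6)²


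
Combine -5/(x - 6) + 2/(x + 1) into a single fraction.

Common denominator (x - 6)(x + 1). Numerator: -5(x + 1) + 2(x - 6) = (-5x - 5) + (2x - 12) = -3x - 17
Result: (-3x - 17)/[(x - 6)(x + 1)]


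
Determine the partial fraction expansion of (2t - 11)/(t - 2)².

(2t - 11) = α(t - 2) + β. At t = 2: β = 2·2 - 11 = -7. Coeff of t: α = 2
Result: 2/(t - 2) - 7/(t - 2)²


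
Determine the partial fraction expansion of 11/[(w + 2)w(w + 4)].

Using cover-up method: P = -11/4, Q = 11/8, R = 11/8
Result: (-11/4)/(w + 2) + (11/8)/w + (11/8)/(w + 4)


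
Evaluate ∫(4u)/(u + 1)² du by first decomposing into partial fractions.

Decompose: A = 4, B = 4·(-1) + 0 = -4, so (4u)/(u + 1)² = 4/(u + 1) - 4/(u + 1)². Integrate: ∫ A/(u + 1) du = 4 ln|(u + 1)|; ∫ B/(u + 1)² du = 4/(u + 1). Sum: 4 ln|(u + 1)| + 4/(u + 1) + C


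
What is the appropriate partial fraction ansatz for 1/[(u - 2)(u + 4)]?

Distinct linear factors: P/(u - 2) + Q/(u + 4)


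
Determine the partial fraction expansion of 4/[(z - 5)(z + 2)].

4/(z - 5)(z + 2) = A/(z - 5) + B/(z + 2). A = 4/(5 + 2) = 4/7, B = 4/(-2 - 5) = -4/7
Result: (4/7)/(z - 5) - (4/7)/(z + 2)


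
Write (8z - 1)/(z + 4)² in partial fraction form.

(8z - 1) = A(z + 4) + B. At z = -4: B = 8·(-4) - 1 = -33. Coeff of z: A = 8
Result: 8/(z + 4) - 33/(z + 4)²


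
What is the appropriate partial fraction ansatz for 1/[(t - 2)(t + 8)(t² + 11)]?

Two linear + quadratic: A/(t - 2) + B/(t + 8) + (Ct + D)/(t² + 11)


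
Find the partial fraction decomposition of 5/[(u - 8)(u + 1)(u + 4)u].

Using Heaviside cover-up: (5/864)/(u - 8) + (5/27)/(u + 1) - (5/144)/(u + 4) - (5/32)/u


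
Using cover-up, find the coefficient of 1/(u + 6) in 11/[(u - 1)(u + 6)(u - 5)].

Cover (u + 6), set u=-6: 11/[(-6 - 1)(-6 - 5)] = 1/7


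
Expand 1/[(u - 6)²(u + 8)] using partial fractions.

Cover-up at u=-8: C = 1/(-8 - 6)² = 1/196. Cover-up at u=6: B = 1/(6 + 8) = 1/14. Comparing u² coeff: A = -C = -1/196
Result: (-1/196)/(u - 6) + (1/14)/(u - 6)² + (1/196)/(u + 8)


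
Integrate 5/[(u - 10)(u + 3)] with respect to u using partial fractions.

Decompose: 5/[(u - 10)(u + 3)] = (5/13)/(u - 10) - (5/13)/(u + 3). Integrate each term: (5/13) ln|(u - 10)| - (5/13) ln|(u + 3)| + C


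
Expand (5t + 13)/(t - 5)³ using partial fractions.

(5t + 13) = α(t - 5)² + β(t - 5) + γ. At t = 5: γ = 5·5 + 13 = 38. Coefficients: α = 0, β = 5
Result: 5/(t - 5)² + 38/(t - 5)³


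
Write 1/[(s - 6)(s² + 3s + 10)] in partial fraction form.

Cover-up at s = 6: P = 1/(6² + 3·6 + 10) = 1/64. Then Q = -P = -1/64, R = -P·(3 + 6) = -9/64
Result: (1/64)/(s - 6) - ((1/64)s + 9/64)/(s² + 3s + 10)


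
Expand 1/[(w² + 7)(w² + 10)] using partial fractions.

Coefficient matching gives A = C = 0, B = 1/(10-7) = 1/3, D = -B = -1/3
Result: (1/3)/(w² + 7) - (1/3)/(w² + 10)


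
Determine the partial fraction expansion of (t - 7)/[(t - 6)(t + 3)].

At t=6: P = (1·6 - 7)/(6 + 3) = -1/9. At t=-3: Q = (1·(-3) - 7)/(-3 - 6) = 10/9
Result: (-1/9)/(t - 6) + (10/9)/(t + 3)


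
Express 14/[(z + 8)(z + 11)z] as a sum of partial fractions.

Using cover-up method: A = -7/12, B = 14/33, C = 7/44
Result: (-7/12)/(z + 8) + (14/33)/(z + 11) + (7/44)/z


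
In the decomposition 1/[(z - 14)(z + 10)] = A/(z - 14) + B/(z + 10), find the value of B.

Cover-up at z = -10: B = 1/(-10 - 14) = -1/24


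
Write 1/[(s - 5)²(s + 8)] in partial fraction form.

Cover-up at s=-8: R = 1/(-8 - 5)² = 1/169. Cover-up at s=5: Q = 1/(5 + 8) = 1/13. Comparing s² coeff: P = -R = -1/169
Result: (-1/169)/(s - 5) + (1/13)/(s - 5)² + (1/169)/(s + 8)


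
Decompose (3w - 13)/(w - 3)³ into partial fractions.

(3w - 13) = P(w - 3)² + Q(w - 3) + R. At w = 3: R = 3·3 - 13 = -4. Coefficients: P = 0, Q = 3
Result: 3/(w - 3)² - 4/(w - 3)³


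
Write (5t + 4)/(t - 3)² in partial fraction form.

(5t + 4) = α(t - 3) + β. At t = 3: β = 5·3 + 4 = 19. Coeff of t: α = 5
Result: 5/(t - 3) + 19/(t - 3)²


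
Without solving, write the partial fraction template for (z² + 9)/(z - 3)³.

Repeated linear factor (power 3): α/(z - 3) + β/(z - 3)² + γ/(z - 3)³


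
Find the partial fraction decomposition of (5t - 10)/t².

(5t - 10) = Pt + Q. At t = 0: Q = 5·0 - 10 = -10. Coeff of t: P = 5
Result: 5/t - 10/t²


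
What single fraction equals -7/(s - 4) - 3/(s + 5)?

Common denominator (s - 4)(s + 5). Numerator: -7(s + 5) - 3(s - 4) = (-7s - 35) - (3s - 12) = -10s - 23
Result: (-10s - 23)/[(s - 4)(s + 5)]


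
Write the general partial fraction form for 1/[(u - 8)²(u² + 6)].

Repeated linear + quadratic: α/(u - 8) + β/(u - 8)² + (γu + δ)/(u² + 6)


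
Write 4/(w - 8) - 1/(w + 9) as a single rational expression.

Common denominator (w - 8)(w + 9). Numerator: 4(w + 9) - 1(w - 8) = (4w + 36) - (w - 8) = 3w + 44
Result: (3w + 44)/[(w - 8)(w + 9)]


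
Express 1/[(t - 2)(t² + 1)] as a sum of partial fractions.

Cover-up at t = 2: P = 1/(2² + 1) = 1/5. Then Q = -P = -1/5, R = -P·(0 + 2) = -2/5
Result: (1/5)/(t - 2) - ((1/5)t + 2/5)/(t² + 1)


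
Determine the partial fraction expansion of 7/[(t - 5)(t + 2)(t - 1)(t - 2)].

Using Heaviside cover-up: (1/12)/(t - 5) - (1/12)/(t + 2) + (7/12)/(t - 1) - (7/12)/(t - 2)


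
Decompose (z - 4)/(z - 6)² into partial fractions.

(z - 4) = A(z - 6) + B. At z = 6: B = 1·6 - 4 = 2. Coeff of z: A = 1
Result: 1/(z - 6) + 2/(z - 6)²


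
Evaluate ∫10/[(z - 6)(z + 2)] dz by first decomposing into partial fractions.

Decompose: 10/[(z - 6)(z + 2)] = (5/4)/(z - 6) - (5/4)/(z + 2). Integrate each term: (5/4) ln|(z - 6)| - (5/4) ln|(z + 2)| + C


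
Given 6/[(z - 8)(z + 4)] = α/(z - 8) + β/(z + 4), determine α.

Cover-up at z = 8: α = 6/(8 + 4) = 6/12 = 1/2


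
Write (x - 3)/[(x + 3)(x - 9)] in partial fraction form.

At x=-3: A = (1·(-3) - 3)/(-3 - 9) = 1/2. At x=9: B = (1·9 - 3)/(9 + 3) = 1/2
Result: (1/2)/(x + 3) + (1/2)/(x - 9)


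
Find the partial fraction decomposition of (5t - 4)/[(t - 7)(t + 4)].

At t=7: A = (5·7 - 4)/(7 + 4) = 31/11. At t=-4: B = (5·(-4) - 4)/(-4 - 7) = 24/11
Result: (31/11)/(t - 7) + (24/11)/(t + 4)


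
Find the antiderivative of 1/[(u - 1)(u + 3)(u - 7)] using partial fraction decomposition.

Cover-up: α = -1/24, β = 1/40, γ = 1/60. Decomposition: (-1/24)/(u - 1) + (1/40)/(u + 3) + (1/60)/(u - 7). Integrate each term: (-1/24) ln|(u - 1)| + (1/40) ln|(u + 3)| + (1/60) ln|(u - 7)| + C


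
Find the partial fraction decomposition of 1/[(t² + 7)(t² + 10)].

Coefficient matching gives P = R = 0, Q = 1/(10-7) = 1/3, S = -Q = -1/3
Result: (1/3)/(t² + 7) - (1/3)/(t² + 10)


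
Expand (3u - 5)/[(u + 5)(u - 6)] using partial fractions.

At u=-5: α = (3·(-5) - 5)/(-5 - 6) = 20/11. At u=6: β = (3·6 - 5)/(6 + 5) = 13/11
Result: (20/11)/(u + 5) + (13/11)/(u - 6)


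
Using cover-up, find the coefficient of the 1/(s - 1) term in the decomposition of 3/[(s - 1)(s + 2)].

Cover (s - 1), set s=1: 3/((s + 2) at s=1) = 3/(3) = 1


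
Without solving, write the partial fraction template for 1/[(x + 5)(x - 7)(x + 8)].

Three distinct linear factors: A/(x + 5) + B/(x - 7) + C/(x + 8)


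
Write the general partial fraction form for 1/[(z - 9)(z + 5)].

Distinct linear factors: α/(z - 9) + β/(z + 5)


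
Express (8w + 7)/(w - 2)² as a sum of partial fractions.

(8w + 7) = α(w - 2) + β. At w = 2: β = 8·2 + 7 = 23. Coeff of w: α = 8
Result: 8/(w - 2) + 23/(w - 2)²


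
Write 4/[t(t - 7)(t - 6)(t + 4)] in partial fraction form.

Using Heaviside cover-up: (1/42)/t + (4/77)/(t - 7) - (1/15)/(t - 6) - (1/110)/(t + 4)


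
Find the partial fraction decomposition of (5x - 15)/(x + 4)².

(5x - 15) = P(x + 4) + Q. At x = -4: Q = 5·(-4) - 15 = -35. Coeff of x: P = 5
Result: 5/(x + 4) - 35/(x + 4)²


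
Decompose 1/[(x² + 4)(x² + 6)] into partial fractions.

Coefficient matching gives P = R = 0, Q = 1/(6-4) = 1/2, S = -Q = -1/2
Result: (1/2)/(x² + 4) - (1/2)/(x² + 6)


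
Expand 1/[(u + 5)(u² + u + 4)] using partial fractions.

Cover-up at u = -5: P = 1/((-5)² + 1·(-5) + 4) = 1/24. Then Q = -P = -1/24, R = -P·(1 - 5) = 1/6
Result: (1/24)/(u + 5) - ((1/24)u - 1/6)/(u² + u + 4)


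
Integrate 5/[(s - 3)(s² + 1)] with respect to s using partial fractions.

Cover-up at s=3: P = 5/(3²+1) = 1/2. Coeff matching: Q = -1/2, R = -3/2. Decomposition: (1/2)/(s - 3) - ((1/2)s + 3/2)/(s² + 1). Integrate: linear → ln, quadratic → (1/2)ln + arctan: (1/2) ln|(s - 3)| - (1/4) ln(s² + 1) - (3/2) arctan(s) + C


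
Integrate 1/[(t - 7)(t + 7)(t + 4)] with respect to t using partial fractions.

Cover-up: α = 1/154, β = 1/42, γ = -1/33. Decomposition: (1/154)/(t - 7) + (1/42)/(t + 7) - (1/33)/(t + 4). Integrate each term: (1/154) ln|(t - 7)| + (1/42) ln|(t + 7)| - (1/33) ln|(t + 4)| + C


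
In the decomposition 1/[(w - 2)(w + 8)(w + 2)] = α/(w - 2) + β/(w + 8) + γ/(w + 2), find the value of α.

Cover-up at w = 2: α = 1/[(2 + 8)(2 + 2)] = 1/[(10)(4)] = 1/40


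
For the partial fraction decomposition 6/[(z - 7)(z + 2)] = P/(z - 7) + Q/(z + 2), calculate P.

Cover-up at z = 7: P = 6/(7 + 2) = 6/9 = 2/3


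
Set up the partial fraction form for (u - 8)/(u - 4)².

Repeated linear factor: A/(u - 4) + B/(u - 4)²


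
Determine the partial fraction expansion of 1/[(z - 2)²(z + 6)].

Cover-up at z=-6: R = 1/(-6 - 2)² = 1/64. Cover-up at z=2: Q = 1/(2 + 6) = 1/8. Comparing z² coeff: P = -R = -1/64
Result: (-1/64)/(z - 2) + (1/8)/(z - 2)² + (1/64)/(z + 6)


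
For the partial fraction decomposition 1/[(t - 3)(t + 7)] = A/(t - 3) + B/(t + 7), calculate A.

Cover-up at t = 3: A = 1/(3 + 7) = 1/10


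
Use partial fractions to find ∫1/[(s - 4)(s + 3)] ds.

Decompose: 1/[(s - 4)(s + 3)] = (1/7)/(s - 4) - (1/7)/(s + 3). Integrate each term: (1/7) ln|(s - 4)| - (1/7) ln|(s + 3)| + C


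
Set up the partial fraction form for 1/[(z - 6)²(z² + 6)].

Repeated linear + quadratic: A/(z - 6) + B/(z - 6)² + (Cz + D)/(z² + 6)


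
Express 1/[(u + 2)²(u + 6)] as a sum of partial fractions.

Cover-up at u=-6: R = 1/(-6 + 2)² = 1/16. Cover-up at u=-2: Q = 1/(-2 + 6) = 1/4. Comparing u² coeff: P = -R = -1/16
Result: (-1/16)/(u + 2) + (1/4)/(u + 2)² + (1/16)/(u + 6)


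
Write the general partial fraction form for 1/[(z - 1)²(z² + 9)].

Repeated linear + quadratic: α/(z - 1) + β/(z - 1)² + (γz + δ)/(z² + 9)


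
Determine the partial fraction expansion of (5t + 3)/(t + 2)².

(5t + 3) = P(t + 2) + Q. At t = -2: Q = 5·(-2) + 3 = -7. Coeff of t: P = 5
Result: 5/(t + 2) - 7/(t + 2)²


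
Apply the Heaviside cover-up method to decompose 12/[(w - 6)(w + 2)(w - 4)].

Cover (w - 6), w=6: A = 12/[(6 + 2)(6 - 4)] = 3/4. Cover (w + 2), w=-2: B = 12/[(-2 - 6)(-2 - 4)] = 1/4. Cover (w - 4), w=4: C = 12/[(4 - 6)(4 + 2)] = -1.
Result: (3/4)/(w - 6) + (1/4)/(w + 2) - 1/(w - 4)


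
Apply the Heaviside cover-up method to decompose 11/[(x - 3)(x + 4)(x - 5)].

Cover (x - 3), x=3: P = 11/[(3 + 4)(3 - 5)] = -11/14. Cover (x + 4), x=-4: Q = 11/[(-4 - 3)(-4 - 5)] = 11/63. Cover (x - 5), x=5: R = 11/[(5 - 3)(5 + 4)] = 11/18.
Result: (-11/14)/(x - 3) + (11/63)/(x + 4) + (11/18)/(x - 5)


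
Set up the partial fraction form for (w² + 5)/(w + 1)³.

Repeated linear factor (power 3): α/(w + 1) + β/(w + 1)² + γ/(w + 1)³


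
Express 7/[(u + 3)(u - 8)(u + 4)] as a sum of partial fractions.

Using cover-up method: P = -7/11, Q = 7/132, R = 7/12
Result: (-7/11)/(u + 3) + (7/132)/(u - 8) + (7/12)/(u + 4)


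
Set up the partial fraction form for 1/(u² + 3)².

Repeated quadratic factor: (Au + B)/(u² + 3) + (Cu + D)/(u² + 3)²


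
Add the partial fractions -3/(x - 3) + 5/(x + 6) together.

Common denominator (x - 3)(x + 6). Numerator: -3(x + 6) + 5(x - 3) = (-3x - 18) + (5x - 15) = 2x - 33
Result: (2x - 33)/[(x - 3)(x + 6)]


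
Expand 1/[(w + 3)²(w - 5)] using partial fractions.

Cover-up at w=5: R = 1/(5 + 3)² = 1/64. Cover-up at w=-3: Q = 1/(-3 - 5) = -1/8. Comparing w² coeff: P = -R = -1/64
Result: (-1/64)/(w + 3) - (1/8)/(w + 3)² + (1/64)/(w - 5)


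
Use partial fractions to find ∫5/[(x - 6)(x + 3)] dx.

Decompose: 5/[(x - 6)(x + 3)] = (5/9)/(x - 6) - (5/9)/(x + 3). Integrate each term: (5/9) ln|(x - 6)| - (5/9) ln|(x + 3)| + C


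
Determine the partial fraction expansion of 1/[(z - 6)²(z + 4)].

Cover-up at z=-4: γ = 1/(-4 - 6)² = 1/100. Cover-up at z=6: β = 1/(6 + 4) = 1/10. Comparing z² coeff: α = -γ = -1/100
Result: (-1/100)/(z - 6) + (1/10)/(z - 6)² + (1/100)/(z + 4)


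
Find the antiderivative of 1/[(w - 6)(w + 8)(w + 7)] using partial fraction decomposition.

Cover-up: α = 1/182, β = 1/14, γ = -1/13. Decomposition: (1/182)/(w - 6) + (1/14)/(w + 8) - (1/13)/(w + 7). Integrate each term: (1/182) ln|(w - 6)| + (1/14) ln|(w + 8)| - (1/13) ln|(w + 7)| + C


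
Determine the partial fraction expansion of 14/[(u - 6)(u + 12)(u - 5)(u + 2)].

Using Heaviside cover-up: (7/72)/(u - 6) - (7/1530)/(u + 12) - (2/17)/(u - 5) + (1/40)/(u + 2)


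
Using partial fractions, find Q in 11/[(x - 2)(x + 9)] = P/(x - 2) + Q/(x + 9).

Cover-up at x = -9: Q = 11/(-9 - 2) = -11/11 = -1


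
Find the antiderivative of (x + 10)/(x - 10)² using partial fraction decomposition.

Decompose: A = 1, B = 1·10 + 10 = 20, so (x + 10)/(x - 10)² = 1/(x - 10) + 20/(x - 10)². Integrate: ∫ A/(x - 10) dx = ln|(x - 10)|; ∫ B/(x - 10)² dx = -20/(x - 10). Sum: ln|(x - 10)| - 20/(x - 10) + C


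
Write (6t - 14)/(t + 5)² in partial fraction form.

(6t - 14) = α(t + 5) + β. At t = -5: β = 6·(-5) - 14 = -44. Coeff of t: α = 6
Result: 6/(t + 5) - 44/(t + 5)²


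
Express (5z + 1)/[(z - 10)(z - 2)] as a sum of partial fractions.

At z=10: A = (5·10 + 1)/(10 - 2) = 51/8. At z=2: B = (5·2 + 1)/(2 - 10) = -11/8
Result: (51/8)/(z - 10) - (11/8)/(z - 2)


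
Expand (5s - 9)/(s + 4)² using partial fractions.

(5s - 9) = P(s + 4) + Q. At s = -4: Q = 5·(-4) - 9 = -29. Coeff of s: P = 5
Result: 5/(s + 4) - 29/(s + 4)²


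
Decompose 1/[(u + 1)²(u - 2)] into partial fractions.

Cover-up at u=2: R = 1/(2 + 1)² = 1/9. Cover-up at u=-1: Q = 1/(-1 - 2) = -1/3. Comparing u² coeff: P = -R = -1/9
Result: (-1/9)/(u + 1) - (1/3)/(u + 1)² + (1/9)/(u - 2)


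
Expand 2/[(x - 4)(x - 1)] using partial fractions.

2/(x - 4)(x - 1) = P/(x - 4) + Q/(x - 1). P = 2/(4 - 1) = 2/3, Q = 2/(1 - 4) = -2/3
Result: (2/3)/(x - 4) - (2/3)/(x - 1)


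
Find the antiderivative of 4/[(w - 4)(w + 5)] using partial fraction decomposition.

Decompose: 4/[(w - 4)(w + 5)] = (4/9)/(w - 4) - (4/9)/(w + 5). Integrate each term: (4/9) ln|(w - 4)| - (4/9) ln|(w + 5)| + C


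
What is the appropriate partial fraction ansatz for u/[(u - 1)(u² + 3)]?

Linear + irreducible quadratic: A/(u - 1) + (Bu + C)/(u² + 3)


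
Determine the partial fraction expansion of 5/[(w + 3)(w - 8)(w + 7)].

Using cover-up method: A = -5/44, B = 1/33, C = 1/12
Result: (-5/44)/(w + 3) + (1/33)/(w - 8) + (1/12)/(w + 7)


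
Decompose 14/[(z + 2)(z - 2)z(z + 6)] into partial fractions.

Using Heaviside cover-up: (7/16)/(z + 2) + (7/32)/(z - 2) - (7/12)/z - (7/96)/(z + 6)


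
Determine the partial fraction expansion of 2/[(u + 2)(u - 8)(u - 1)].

Using cover-up method: A = 1/15, B = 1/35, C = -2/21
Result: (1/15)/(u + 2) + (1/35)/(u - 8) - (2/21)/(u - 1)


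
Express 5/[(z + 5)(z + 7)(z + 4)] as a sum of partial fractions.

Using cover-up method: A = -5/2, B = 5/6, C = 5/3
Result: (-5/2)/(z + 5) + (5/6)/(z + 7) + (5/3)/(z + 4)


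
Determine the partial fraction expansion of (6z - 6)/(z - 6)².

(6z - 6) = A(z - 6) + B. At z = 6: B = 6·6 - 6 = 30. Coeff of z: A = 6
Result: 6/(z - 6) + 30/(z - 6)²


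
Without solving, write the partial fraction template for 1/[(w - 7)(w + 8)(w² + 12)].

Two linear + quadratic: P/(w - 7) + Q/(w + 8) + (Rw + S)/(w² + 12)


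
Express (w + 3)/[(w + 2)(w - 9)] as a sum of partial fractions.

At w=-2: A = (1·(-2) + 3)/(-2 - 9) = -1/11. At w=9: B = (1·9 + 3)/(9 + 2) = 12/11
Result: (-1/11)/(w + 2) + (12/11)/(w - 9)


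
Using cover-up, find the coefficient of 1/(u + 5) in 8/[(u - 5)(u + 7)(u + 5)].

Cover (u + 5), set u=-5: 8/[(-5 - 5)(-5 + 7)] = -2/5


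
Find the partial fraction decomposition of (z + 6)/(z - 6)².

(z + 6) = α(z - 6) + β. At z = 6: β = 1·6 + 6 = 12. Coeff of z: α = 1
Result: 1/(z - 6) + 12/(z - 6)²


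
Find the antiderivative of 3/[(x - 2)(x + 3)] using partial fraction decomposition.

Decompose: 3/[(x - 2)(x + 3)] = (3/5)/(x - 2) - (3/5)/(x + 3). Integrate each term: (3/5) ln|(x - 2)| - (3/5) ln|(x + 3)| + C


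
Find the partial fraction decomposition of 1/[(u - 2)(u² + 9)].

Cover-up at u = 2: A = 1/(2² + 9) = 1/13. Then B = -A = -1/13, C = -A·(0 + 2) = -2/13
Result: (1/13)/(u - 2) - ((1/13)u + 2/13)/(u² + 9)


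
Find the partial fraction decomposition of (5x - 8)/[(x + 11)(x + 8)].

At x=-11: α = (5·(-11) - 8)/(-11 + 8) = 21. At x=-8: β = (5·(-8) - 8)/(-8 + 11) = -16
Result: 21/(x + 11) - 16/(x + 8)


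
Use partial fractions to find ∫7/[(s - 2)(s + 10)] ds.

Decompose: 7/[(s - 2)(s + 10)] = (7/12)/(s - 2) - (7/12)/(s + 10). Integrate each term: (7/12) ln|(s - 2)| - (7/12) ln|(s + 10)| + C


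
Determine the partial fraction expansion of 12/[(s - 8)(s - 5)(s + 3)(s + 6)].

Using Heaviside cover-up: (2/77)/(s - 8) - (1/22)/(s - 5) + (1/22)/(s + 3) - (2/77)/(s + 6)


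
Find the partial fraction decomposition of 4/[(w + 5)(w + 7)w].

Using cover-up method: α = -2/5, β = 2/7, γ = 4/35
Result: (-2/5)/(w + 5) + (2/7)/(w + 7) + (4/35)/w


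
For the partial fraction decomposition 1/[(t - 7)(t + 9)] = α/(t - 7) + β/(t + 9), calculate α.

Cover-up at t = 7: α = 1/(7 + 9) = 1/16


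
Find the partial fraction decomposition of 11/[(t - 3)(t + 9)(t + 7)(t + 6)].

Using Heaviside cover-up: (11/1080)/(t - 3) - (11/72)/(t + 9) + (11/20)/(t + 7) - (11/27)/(t + 6)


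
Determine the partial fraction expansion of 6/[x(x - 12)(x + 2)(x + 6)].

Using Heaviside cover-up: (-1/24)/x + (1/504)/(x - 12) + (3/56)/(x + 2) - (1/72)/(x + 6)


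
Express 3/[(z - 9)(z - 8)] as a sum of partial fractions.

3/(z - 9)(z - 8) = A/(z - 9) + B/(z - 8). A = 3/(9 - 8) = 3, B = 3/(8 - 9) = -3
Result: 3/(z - 9) - 3/(z - 8)


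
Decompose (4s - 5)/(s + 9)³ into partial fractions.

(4s - 5) = P(s + 9)² + Q(s + 9) + R. At s = -9: R = 4·(-9) - 5 = -41. Coefficients: P = 0, Q = 4
Result: 4/(s + 9)² - 41/(s + 9)³


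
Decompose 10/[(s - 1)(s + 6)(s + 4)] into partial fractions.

Using cover-up method: α = 2/7, β = 5/7, γ = -1
Result: (2/7)/(s - 1) + (5/7)/(s + 6) - 1/(s + 4)


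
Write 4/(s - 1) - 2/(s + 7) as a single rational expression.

Common denominator (s - 1)(s + 7). Numerator: 4(s + 7) - 2(s - 1) = (4s + 28) - (2s - 2) = 2s + 30
Result: (2s + 30)/[(s - 1)(s + 7)]


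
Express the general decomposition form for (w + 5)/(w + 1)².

Repeated linear factor: P/(w + 1) + Q/(w + 1)²


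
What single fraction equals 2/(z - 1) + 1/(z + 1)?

Common denominator (z - 1)(z + 1). Numerator: 2(z + 1) + 1(z - 1) = (2z + 2) + (z - 1) = 3z + 1
Result: (3z + 1)/[(z - 1)(z + 1)]


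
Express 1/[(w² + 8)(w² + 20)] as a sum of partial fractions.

Coefficient matching gives A = C = 0, B = 1/(20-8) = 1/12, D = -B = -1/12
Result: (1/12)/(w² + 8) - (1/12)/(w² + 20)


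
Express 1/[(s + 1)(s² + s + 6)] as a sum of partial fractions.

Cover-up at s = -1: P = 1/((-1)² + 1·(-1) + 6) = 1/6. Then Q = -P = -1/6, R = -P·(1 - 1) = 0
Result: (1/6)/(s + 1) - ((1/6)s)/(s² + s + 6)


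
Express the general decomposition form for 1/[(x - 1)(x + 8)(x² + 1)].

Two linear + quadratic: P/(x - 1) + Q/(x + 8) + (Rx + S)/(x² + 1)


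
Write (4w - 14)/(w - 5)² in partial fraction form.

(4w - 14) = α(w - 5) + β. At w = 5: β = 4·5 - 14 = 6. Coeff of w: α = 4
Result: 4/(w - 5) + 6/(w - 5)²


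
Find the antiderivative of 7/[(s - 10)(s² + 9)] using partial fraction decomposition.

Cover-up at s=10: A = 7/(10²+9) = 7/109. Coeff matching: B = -7/109, C = -70/109. Decomposition: (7/109)/(s - 10) - ((7/109)s + 70/109)/(s² + 9). Integrate: linear → ln, quadratic → (1/2)ln + arctan: (7/109) ln|(s - 10)| - (7/218) ln(s² + 9) - (70/327) arctan(s/3) + C


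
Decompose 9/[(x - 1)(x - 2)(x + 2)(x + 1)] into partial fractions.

Using Heaviside cover-up: (-3/2)/(x - 1) + (3/4)/(x - 2) - (3/4)/(x + 2) + (3/2)/(x + 1)


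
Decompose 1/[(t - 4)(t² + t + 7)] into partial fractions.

Cover-up at t = 4: α = 1/(4² + 1·4 + 7) = 1/27. Then β = -α = -1/27, γ = -α·(1 + 4) = -5/27
Result: (1/27)/(t - 4) - ((1/27)t + 5/27)/(t² + t + 7)


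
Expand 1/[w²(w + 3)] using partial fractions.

Cover-up at w=-3: C = 1/(-3 - 0)² = 1/9. Cover-up at w=0: B = 1/(0 + 3) = 1/3. Comparing w² coeff: A = -C = -1/9
Result: (-1/9)/w + (1/3)/w² + (1/9)/(w + 3)


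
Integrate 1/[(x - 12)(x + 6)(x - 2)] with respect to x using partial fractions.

Cover-up: α = 1/180, β = 1/144, γ = -1/80. Decomposition: (1/180)/(x - 12) + (1/144)/(x + 6) - (1/80)/(x - 2). Integrate each term: (1/180) ln|(x - 12)| + (1/144) ln|(x + 6)| - (1/80) ln|(x - 2)| + C


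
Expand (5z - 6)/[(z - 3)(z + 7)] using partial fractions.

At z=3: P = (5·3 - 6)/(3 + 7) = 9/10. At z=-7: Q = (5·(-7) - 6)/(-7 - 3) = 41/10
Result: (9/10)/(z - 3) + (41/10)/(z + 7)


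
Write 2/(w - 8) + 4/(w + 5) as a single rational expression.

Common denominator (w - 8)(w + 5). Numerator: 2(w + 5) + 4(w - 8) = (2w + 10) + (4w - 32) = 6w - 22
Result: (6w - 22)/[(w - 8)(w + 5)]


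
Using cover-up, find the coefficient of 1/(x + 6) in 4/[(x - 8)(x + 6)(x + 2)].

Cover (x + 6), set x=-6: 4/[(-6 - 8)(-6 + 2)] = 1/14


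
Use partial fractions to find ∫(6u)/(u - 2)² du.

Decompose: α = 6, β = 6·2 + 0 = 12, so (6u)/(u - 2)² = 6/(u - 2) + 12/(u - 2)². Integrate: ∫ α/(u - 2) du = 6 ln|(u - 2)|; ∫ β/(u - 2)² du = -12/(u - 2). Sum: 6 ln|(u - 2)| - 12/(u - 2) + C


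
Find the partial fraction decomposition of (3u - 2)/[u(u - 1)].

At u=0: P = (3·0 - 2)/(0 - 1) = 2. At u=1: Q = (3·1 - 2)/(1 - 0) = 1
Result: 2/u + 1/(u - 1)


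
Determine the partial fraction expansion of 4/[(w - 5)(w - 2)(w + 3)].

Using cover-up method: α = 1/6, β = -4/15, γ = 1/10
Result: (1/6)/(w - 5) - (4/15)/(w - 2) + (1/10)/(w + 3)


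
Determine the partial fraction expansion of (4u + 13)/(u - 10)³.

(4u + 13) = A(u - 10)² + B(u - 10) + C. At u = 10: C = 4·10 + 13 = 53. Coefficients: A = 0, B = 4
Result: 4/(u - 10)² + 53/(u - 10)³


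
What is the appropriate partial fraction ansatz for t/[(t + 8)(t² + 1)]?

Linear + irreducible quadratic: A/(t + 8) + (Bt + C)/(t² + 1)


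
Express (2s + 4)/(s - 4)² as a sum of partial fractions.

(2s + 4) = A(s - 4) + B. At s = 4: B = 2·4 + 4 = 12. Coeff of s: A = 2
Result: 2/(s - 4) + 12/(s - 4)²


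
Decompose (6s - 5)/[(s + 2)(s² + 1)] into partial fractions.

At s=-2: A = (6·(-2) - 5)/((-2)² + 1) = -17/5. B = -A = 17/5, C = 6 - (-2)·A = -4/5
Result: (-17/5)/(s + 2) + ((17/5)s - 4/5)/(s² + 1)


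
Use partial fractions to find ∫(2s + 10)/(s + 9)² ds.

Decompose: A = 2, B = 2·(-9) + 10 = -8, so (2s + 10)/(s + 9)² = 2/(s + 9) - 8/(s + 9)². Integrate: ∫ A/(s + 9) ds = 2 ln|(s + 9)|; ∫ B/(s + 9)² ds = 8/(s + 9). Sum: 2 ln|(s + 9)| + 8/(s + 9) + C


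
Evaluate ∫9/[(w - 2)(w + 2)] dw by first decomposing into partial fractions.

Decompose: 9/[(w - 2)(w + 2)] = (9/4)/(w - 2) - (9/4)/(w + 2). Integrate each term: (9/4) ln|(w - 2)| - (9/4) ln|(w + 2)| + C


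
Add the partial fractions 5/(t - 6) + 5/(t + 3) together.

Common denominator (t - 6)(t + 3). Numerator: 5(t + 3) + 5(t - 6) = (5t + 15) + (5t - 30) = 10t - 15
Result: (10t - 15)/[(t - 6)(t + 3)]


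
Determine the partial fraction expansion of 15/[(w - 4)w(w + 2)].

Using cover-up method: P = 5/8, Q = -15/8, R = 5/4
Result: (5/8)/(w - 4) - (15/8)/w + (5/4)/(w + 2)


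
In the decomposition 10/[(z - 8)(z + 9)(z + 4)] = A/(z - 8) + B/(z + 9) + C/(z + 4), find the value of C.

Cover-up at z = -4: C = 10/[(-4 - 8)(-4 + 9)] = 10/[(-12)(5)] = -10/60 = -1/6


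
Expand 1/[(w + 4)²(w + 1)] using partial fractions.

Cover-up at w=-1: γ = 1/(-1 + 4)² = 1/9. Cover-up at w=-4: β = 1/(-4 + 1) = -1/3. Comparing w² coeff: α = -γ = -1/9
Result: (-1/9)/(w + 4) - (1/3)/(w + 4)² + (1/9)/(w + 1)


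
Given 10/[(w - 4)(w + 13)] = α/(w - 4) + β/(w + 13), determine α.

Cover-up at w = 4: α = 10/(4 + 13) = 10/17


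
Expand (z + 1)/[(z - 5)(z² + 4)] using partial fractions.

At z=5: A = (1·5 + 1)/(5² + 4) = 6/29. B = -A = -6/29, C = 1 - 5·A = -1/29
Result: (6/29)/(z - 5) - ((6/29)z + 1/29)/(z² + 4)


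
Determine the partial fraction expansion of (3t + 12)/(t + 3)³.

(3t + 12) = A(t + 3)² + B(t + 3) + C. At t = -3: C = 3·(-3) + 12 = 3. Coefficients: A = 0, B = 3
Result: 3/(t + 3)² + 3/(t + 3)³


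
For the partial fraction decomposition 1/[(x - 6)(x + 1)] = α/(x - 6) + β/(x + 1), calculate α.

Cover-up at x = 6: α = 1/(6 + 1) = 1/7


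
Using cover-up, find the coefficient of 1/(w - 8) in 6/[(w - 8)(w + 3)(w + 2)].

Cover (w - 8), set w=8: 6/[(8 + 3)(8 + 2)] = 3/55


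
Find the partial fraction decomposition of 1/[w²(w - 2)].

Cover-up at w=2: γ = 1/(2 - 0)² = 1/4. Cover-up at w=0: β = 1/(0 - 2) = -1/2. Comparing w² coeff: α = -γ = -1/4
Result: (-1/4)/w - (1/2)/w² + (1/4)/(w - 2)


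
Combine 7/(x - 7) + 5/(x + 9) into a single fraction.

Common denominator (x - 7)(x + 9). Numerator: 7(x + 9) + 5(x - 7) = (7x + 63) + (5x - 35) = 12x + 28
Result: (12x + 28)/[(x - 7)(x + 9)]


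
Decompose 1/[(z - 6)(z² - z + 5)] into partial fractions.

Cover-up at z = 6: A = 1/(6² - 1·6 + 5) = 1/35. Then B = -A = -1/35, C = -A·(-1 + 6) = -1/7
Result: (1/35)/(z - 6) - ((1/35)z + 1/7)/(z² - z + 5)


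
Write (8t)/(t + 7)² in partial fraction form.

(8t) = A(t + 7) + B. At t = -7: B = 8·(-7) + 0 = -56. Coeff of t: A = 8
Result: 8/(t + 7) - 56/(t + 7)²


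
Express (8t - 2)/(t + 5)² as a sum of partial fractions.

(8t - 2) = P(t + 5) + Q. At t = -5: Q = 8·(-5) - 2 = -42. Coeff of t: P = 8
Result: 8/(t + 5) - 42/(t + 5)²


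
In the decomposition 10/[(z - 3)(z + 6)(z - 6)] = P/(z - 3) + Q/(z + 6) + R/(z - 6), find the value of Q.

Cover-up at z = -6: Q = 10/[(-6 - 3)(-6 - 6)] = 10/[(-9)(-12)] = 10/108 = 5/54


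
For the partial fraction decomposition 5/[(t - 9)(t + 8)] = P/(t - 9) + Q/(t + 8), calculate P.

Cover-up at t = 9: P = 5/(9 + 8) = 5/17


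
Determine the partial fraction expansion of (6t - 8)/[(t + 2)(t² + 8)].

At t=-2: P = (6·(-2) - 8)/((-2)² + 8) = -5/3. Q = -P = 5/3, R = 6 - (-2)·P = 8/3
Result: (-5/3)/(t + 2) + ((5/3)t + 8/3)/(t² + 8)


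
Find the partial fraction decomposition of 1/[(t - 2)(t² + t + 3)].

Cover-up at t = 2: α = 1/(2² + 1·2 + 3) = 1/9. Then β = -α = -1/9, γ = -α·(1 + 2) = -1/3
Result: (1/9)/(t - 2) - ((1/9)t + 1/3)/(t² + t + 3)


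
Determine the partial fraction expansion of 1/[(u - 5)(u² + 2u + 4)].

Cover-up at u = 5: A = 1/(5² + 2·5 + 4) = 1/39. Then B = -A = -1/39, C = -A·(2 + 5) = -7/39
Result: (1/39)/(u - 5) - ((1/39)u + 7/39)/(u² + 2u + 4)


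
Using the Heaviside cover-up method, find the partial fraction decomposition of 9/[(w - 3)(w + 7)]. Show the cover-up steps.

Cover (w - 3): set w=3, get P = 9/(3 + 7) = 9/10. Cover (w + 7): set w=-7, get Q = 9/(-7 - 3) = -9/10.
Result: (9/10)/(w - 3) - (9/10)/(w + 7)


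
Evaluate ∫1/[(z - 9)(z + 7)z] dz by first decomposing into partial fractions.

Cover-up: P = 1/144, Q = 1/112, R = -1/63. Decomposition: (1/144)/(z - 9) + (1/112)/(z + 7) - (1/63)/z. Integrate each term: (1/144) ln|(z - 9)| + (1/112) ln|(z + 7)| - (1/63) ln|z| + C


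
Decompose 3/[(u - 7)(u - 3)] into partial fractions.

3/(u - 7)(u - 3) = A/(u - 7) + B/(u - 3). A = 3/(7 - 3) = 3/4, B = 3/(3 - 7) = -3/4
Result: (3/4)/(u - 7) - (3/4)/(u - 3)


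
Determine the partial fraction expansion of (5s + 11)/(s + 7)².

(5s + 11) = A(s + 7) + B. At s = -7: B = 5·(-7) + 11 = -24. Coeff of s: A = 5
Result: 5/(s + 7) - 24/(s + 7)²


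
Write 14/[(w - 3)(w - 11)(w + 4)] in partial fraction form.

Using cover-up method: α = -1/4, β = 7/60, γ = 2/15
Result: (-1/4)/(w - 3) + (7/60)/(w - 11) + (2/15)/(w + 4)


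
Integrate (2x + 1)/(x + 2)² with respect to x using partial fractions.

Decompose: α = 2, β = 2·(-2) + 1 = -3, so (2x + 1)/(x + 2)² = 2/(x + 2) - 3/(x + 2)². Integrate: ∫ α/(x + 2) dx = 2 ln|(x + 2)|; ∫ β/(x + 2)² dx = 3/(x + 2). Sum: 2 ln|(x + 2)| + 3/(x + 2) + C


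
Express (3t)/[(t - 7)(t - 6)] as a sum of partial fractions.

At t=7: P = (3·7 + 0)/(7 - 6) = 21. At t=6: Q = (3·6 + 0)/(6 - 7) = -18
Result: 21/(t - 7) - 18/(t - 6)


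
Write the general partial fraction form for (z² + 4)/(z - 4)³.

Repeated linear factor (power 3): P/(z - 4) + Q/(z - 4)² + R/(z - 4)³


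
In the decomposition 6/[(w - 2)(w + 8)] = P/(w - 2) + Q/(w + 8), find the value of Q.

Cover-up at w = -8: Q = 6/(-8 - 2) = -6/10 = -3/5


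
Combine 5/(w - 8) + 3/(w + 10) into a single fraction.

Common denominator (w - 8)(w + 10). Numerator: 5(w + 10) + 3(w - 8) = (5w + 50) + (3w - 24) = 8w + 26
Result: (8w + 26)/[(w - 8)(w + 10)]


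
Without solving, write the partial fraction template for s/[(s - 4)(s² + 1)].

Linear + irreducible quadratic: A/(s - 4) + (Bs + C)/(s² + 1)


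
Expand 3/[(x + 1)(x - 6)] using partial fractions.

3/(x + 1)(x - 6) = P/(x + 1) + Q/(x - 6). P = 3/(-1 - 6) = -3/7, Q = 3/(6 + 1) = 3/7
Result: (-3/7)/(x + 1) + (3/7)/(x - 6)


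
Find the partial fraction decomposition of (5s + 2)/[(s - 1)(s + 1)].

At s=1: P = (5·1 + 2)/(1 + 1) = 7/2. At s=-1: Q = (5·(-1) + 2)/(-1 - 1) = 3/2
Result: (7/2)/(s - 1) + (3/2)/(s + 1)


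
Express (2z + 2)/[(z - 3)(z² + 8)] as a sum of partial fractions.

At z=3: P = (2·3 + 2)/(3² + 8) = 8/17. Q = -P = -8/17, R = 2 - 3·P = 10/17
Result: (8/17)/(z - 3) - ((8/17)z - 10/17)/(z² + 8)


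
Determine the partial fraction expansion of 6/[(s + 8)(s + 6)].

6/(s + 8)(s + 6) = A/(s + 8) + B/(s + 6). A = 6/(-8 + 6) = -3, B = 6/(-6 + 8) = 3
Result: -3/(s + 8) + 3/(s + 6)


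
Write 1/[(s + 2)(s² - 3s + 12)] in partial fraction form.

Cover-up at s = -2: P = 1/((-2)² - 3·(-2) + 12) = 1/22. Then Q = -P = -1/22, R = -P·(-3 - 2) = 5/22
Result: (1/22)/(s + 2) - ((1/22)s - 5/22)/(s² - 3s + 12)


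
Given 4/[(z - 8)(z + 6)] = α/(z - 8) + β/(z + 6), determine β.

Cover-up at z = -6: β = 4/(-6 - 8) = -4/14 = -2/7


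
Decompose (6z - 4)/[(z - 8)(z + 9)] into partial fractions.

At z=8: α = (6·8 - 4)/(8 + 9) = 44/17. At z=-9: β = (6·(-9) - 4)/(-9 - 8) = 58/17
Result: (44/17)/(z - 8) + (58/17)/(z + 9)


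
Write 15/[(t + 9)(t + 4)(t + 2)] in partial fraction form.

Using cover-up method: P = 3/7, Q = -3/2, R = 15/14
Result: (3/7)/(t + 9) - (3/2)/(t + 4) + (15/14)/(t + 2)


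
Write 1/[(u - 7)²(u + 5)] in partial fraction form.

Cover-up at u=-5: R = 1/(-5 - 7)² = 1/144. Cover-up at u=7: Q = 1/(7 + 5) = 1/12. Comparing u² coeff: P = -R = -1/144
Result: (-1/144)/(u - 7) + (1/12)/(u - 7)² + (1/144)/(u + 5)


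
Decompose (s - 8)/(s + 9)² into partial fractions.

(s - 8) = α(s + 9) + β. At s = -9: β = 1·(-9) - 8 = -17. Coeff of s: α = 1
Result: 1/(s + 9) - 17/(s + 9)²


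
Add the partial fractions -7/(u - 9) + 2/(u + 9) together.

Common denominator (u - 9)(u + 9). Numerator: -7(u + 9) + 2(u - 9) = (-7u - 63) + (2u - 18) = -5u - 81
Result: (-5u - 81)/[(u - 9)(u + 9)]


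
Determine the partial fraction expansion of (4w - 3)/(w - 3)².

(4w - 3) = P(w - 3) + Q. At w = 3: Q = 4·3 - 3 = 9. Coeff of w: P = 4
Result: 4/(w - 3) + 9/(w - 3)²


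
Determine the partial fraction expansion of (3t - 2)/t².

(3t - 2) = αt + β. At t = 0: β = 3·0 - 2 = -2. Coeff of t: α = 3
Result: 3/t - 2/t²


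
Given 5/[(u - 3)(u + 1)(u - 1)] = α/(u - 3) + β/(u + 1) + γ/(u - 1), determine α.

Cover-up at u = 3: α = 5/[(3 + 1)(3 - 1)] = 5/[(4)(2)] = 5/8


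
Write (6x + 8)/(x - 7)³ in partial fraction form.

(6x + 8) = α(x - 7)² + β(x - 7) + γ. At x = 7: γ = 6·7 + 8 = 50. Coefficients: α = 0, β = 6
Result: 6/(x - 7)² + 50/(x - 7)³


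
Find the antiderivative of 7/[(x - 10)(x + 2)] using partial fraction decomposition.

Decompose: 7/[(x - 10)(x + 2)] = (7/12)/(x - 10) - (7/12)/(x + 2). Integrate each term: (7/12) ln|(x - 10)| - (7/12) ln|(x + 2)| + C


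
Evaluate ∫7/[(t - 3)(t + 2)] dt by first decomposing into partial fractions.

Decompose: 7/[(t - 3)(t + 2)] = (7/5)/(t - 3) - (7/5)/(t + 2). Integrate each term: (7/5) ln|(t - 3)| - (7/5) ln|(t + 2)| + C


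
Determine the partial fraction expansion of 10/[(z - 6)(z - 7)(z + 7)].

Using cover-up method: A = -10/13, B = 5/7, C = 5/91
Result: (-10/13)/(z - 6) + (5/7)/(z - 7) + (5/91)/(z + 7)


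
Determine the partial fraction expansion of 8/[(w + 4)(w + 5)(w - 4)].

Using cover-up method: P = -1, Q = 8/9, R = 1/9
Result: -1/(w + 4) + (8/9)/(w + 5) + (1/9)/(w - 4)


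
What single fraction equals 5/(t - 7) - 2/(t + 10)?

Common denominator (t - 7)(t + 10). Numerator: 5(t + 10) - 2(t - 7) = (5t + 50) - (2t - 14) = 3t + 64
Result: (3t + 64)/[(t - 7)(t + 10)]


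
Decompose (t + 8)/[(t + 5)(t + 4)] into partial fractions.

At t=-5: A = (1·(-5) + 8)/(-5 + 4) = -3. At t=-4: B = (1·(-4) + 8)/(-4 + 5) = 4
Result: -3/(t + 5) + 4/(t + 4)


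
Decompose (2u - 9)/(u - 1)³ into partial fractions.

(2u - 9) = A(u - 1)² + B(u - 1) + C. At u = 1: C = 2·1 - 9 = -7. Coefficients: A = 0, B = 2
Result: 2/(u - 1)² - 7/(u - 1)³


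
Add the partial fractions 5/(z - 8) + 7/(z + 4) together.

Common denominator (z - 8)(z + 4). Numerator: 5(z + 4) + 7(z - 8) = (5z + 20) + (7z - 56) = 12z - 36
Result: (12z - 36)/[(z - 8)(z + 4)]


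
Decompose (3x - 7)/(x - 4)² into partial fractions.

(3x - 7) = A(x - 4) + B. At x = 4: B = 3·4 - 7 = 5. Coeff of x: A = 3
Result: 3/(x - 4) + 5/(x - 4)²


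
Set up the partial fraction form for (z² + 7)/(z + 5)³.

Repeated linear factor (power 3): α/(z + 5) + β/(z + 5)² + γ/(z + 5)³


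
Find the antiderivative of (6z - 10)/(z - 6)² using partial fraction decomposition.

Decompose: P = 6, Q = 6·6 - 10 = 26, so (6z - 10)/(z - 6)² = 6/(z - 6) + 26/(z - 6)². Integrate: ∫ P/(z - 6) dz = 6 ln|(z - 6)|; ∫ Q/(z - 6)² dz = -26/(z - 6). Sum: 6 ln|(z - 6)| - 26/(z - 6) + C


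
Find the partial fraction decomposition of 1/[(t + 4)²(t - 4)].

Cover-up at t=4: R = 1/(4 + 4)² = 1/64. Cover-up at t=-4: Q = 1/(-4 - 4) = -1/8. Comparing t² coeff: P = -R = -1/64
Result: (-1/64)/(t + 4) - (1/8)/(t + 4)² + (1/64)/(t - 4)


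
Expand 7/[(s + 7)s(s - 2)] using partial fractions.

Using cover-up method: P = 1/9, Q = -1/2, R = 7/18
Result: (1/9)/(s + 7) - (1/2)/s + (7/18)/(s - 2)


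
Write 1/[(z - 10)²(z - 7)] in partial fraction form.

Cover-up at z=7: R = 1/(7 - 10)² = 1/9. Cover-up at z=10: Q = 1/(10 - 7) = 1/3. Comparing z² coeff: P = -R = -1/9
Result: (-1/9)/(z - 10) + (1/3)/(z - 10)² + (1/9)/(z - 7)


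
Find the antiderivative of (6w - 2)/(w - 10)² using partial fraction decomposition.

Decompose: P = 6, Q = 6·10 - 2 = 58, so (6w - 2)/(w - 10)² = 6/(w - 10) + 58/(w - 10)². Integrate: ∫ P/(w - 10) dw = 6 ln|(w - 10)|; ∫ Q/(w - 10)² dw = -58/(w - 10). Sum: 6 ln|(w - 10)| - 58/(w - 10) + C


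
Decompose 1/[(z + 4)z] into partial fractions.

1/(z + 4)z = α/(z + 4) + β/z. α = 1/(-4 - 0) = -1/4, β = 1/(0 + 4) = 1/4
Result: (-1/4)/(z + 4) + (1/4)/z


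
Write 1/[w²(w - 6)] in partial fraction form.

Cover-up at w=6: R = 1/(6 - 0)² = 1/36. Cover-up at w=0: Q = 1/(0 - 6) = -1/6. Comparing w² coeff: P = -R = -1/36
Result: (-1/36)/w - (1/6)/w² + (1/36)/(w - 6)


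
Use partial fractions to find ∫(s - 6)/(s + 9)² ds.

Decompose: P = 1, Q = 1·(-9) - 6 = -15, so (s - 6)/(s + 9)² = 1/(s + 9) - 15/(s + 9)². Integrate: ∫ P/(s + 9) ds = ln|(s + 9)|; ∫ Q/(s + 9)² ds = 15/(s + 9). Sum: ln|(s + 9)| + 15/(s + 9) + C


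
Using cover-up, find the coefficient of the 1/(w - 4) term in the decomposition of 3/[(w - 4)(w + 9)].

Cover (w - 4), set w=4: 3/((w + 9) at w=4) = 3/(13) = 3/13
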